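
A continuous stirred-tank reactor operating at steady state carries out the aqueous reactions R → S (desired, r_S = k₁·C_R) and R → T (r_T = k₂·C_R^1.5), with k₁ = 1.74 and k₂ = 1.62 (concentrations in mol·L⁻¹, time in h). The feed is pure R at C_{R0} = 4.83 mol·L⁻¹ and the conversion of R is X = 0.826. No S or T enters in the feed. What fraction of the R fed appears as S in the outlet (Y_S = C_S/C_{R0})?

0.446

Exit C_R = C_{R0}(1−X) = 4.83×0.174 = 0.8404 mol·L⁻¹.
Rates in a CSTR are evaluated at the outlet concentration: r_S = 1.74×0.8404 = 1.462, r_T = 1.62×0.8404^1.5 = 1.248.
Fraction of consumed R going to S: r_S/(r_S+r_T) = 0.5395.
C_S = 0.5395·C_{R0}·X = 0.5395×4.83×0.826 = 2.15 mol·L⁻¹; Y_S = C_S/C_{R0} = 0.446.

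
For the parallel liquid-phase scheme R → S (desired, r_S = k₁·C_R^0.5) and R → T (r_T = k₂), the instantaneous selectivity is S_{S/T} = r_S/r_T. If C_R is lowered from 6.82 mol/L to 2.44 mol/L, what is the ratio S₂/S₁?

0.598

S_{S/T} = (k₁/k₂)·C_R^0.5, so S₂/S₁ = (C_{R,2}/C_{R,1})^0.5.
= (2.44/6.82)^0.5 = (0.3578)^0.5 = 0.598.
Selectivity toward S falls as C_R falls — high-concentration operation is favoured.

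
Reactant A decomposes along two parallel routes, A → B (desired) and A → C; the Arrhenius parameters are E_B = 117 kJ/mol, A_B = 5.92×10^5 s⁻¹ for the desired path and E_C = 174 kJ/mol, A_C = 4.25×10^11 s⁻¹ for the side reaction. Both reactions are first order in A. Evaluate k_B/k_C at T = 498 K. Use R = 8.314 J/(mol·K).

With equal orders, S_{B/C} = k_B/k_C = (A_B/A_C)·exp[(E_C−E_B)/(RT)].
(E_C−E_B)/(RT) = (174−117)×10³/(8.314×498) = 57000/4140 = 13.77.
k_B/k_C = (5.92×10^5/4.25×10^11)·exp(13.77) = 1.393×10^-6 × 9.525×10^5 = 1.33.

1.33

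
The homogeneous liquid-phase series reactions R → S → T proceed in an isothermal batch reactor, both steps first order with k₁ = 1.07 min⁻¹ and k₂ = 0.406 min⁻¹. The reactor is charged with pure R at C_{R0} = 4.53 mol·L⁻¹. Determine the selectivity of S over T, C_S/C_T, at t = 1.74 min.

For first-order series with pure R initially, C_S(t) = k₁C_{R0}/(k₂−k₁)·(e^(−k₁t) − e^(−k₂t)).
e^(−k₁t) = e^(−1.07×1.74) = e^(−1.862) = 0.1554; e^(−k₂t) = e^(−0.7064) = 0.4934.
C_S = 1.07×4.53/(0.406−1.07) × (0.1554−0.4934) = (-7.300)×(-0.3380) = 2.467 mol·L⁻¹.
C_R = C_{R0}e^(−k₁t) = 0.7039 mol·L⁻¹, so C_T = C_{R0}−C_R−C_S = 1.359 mol·L⁻¹; C_S/C_T = 1.82.

1.82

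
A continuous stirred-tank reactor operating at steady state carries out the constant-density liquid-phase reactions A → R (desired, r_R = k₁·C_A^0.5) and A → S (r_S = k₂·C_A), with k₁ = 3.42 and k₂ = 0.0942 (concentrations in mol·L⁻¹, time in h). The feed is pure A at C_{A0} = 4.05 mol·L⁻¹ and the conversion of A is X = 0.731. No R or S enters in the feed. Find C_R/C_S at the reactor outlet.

34.8

Exit C_A = C_{A0}(1−X) = 4.05×0.269 = 1.089 mol·L⁻¹.
Rates in a CSTR are evaluated at the outlet concentration: r_R = 3.42×1.089^0.5 = 3.570, r_S = 0.0942×1.089 = 0.1026.
Overall selectivity = C_R/C_S = r_Rτ/(r_Sτ) = r_R/r_S = 34.8.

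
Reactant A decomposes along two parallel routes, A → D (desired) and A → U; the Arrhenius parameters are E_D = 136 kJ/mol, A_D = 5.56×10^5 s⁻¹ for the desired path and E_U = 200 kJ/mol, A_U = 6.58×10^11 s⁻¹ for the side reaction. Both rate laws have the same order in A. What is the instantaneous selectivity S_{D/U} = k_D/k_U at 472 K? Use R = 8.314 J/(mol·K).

10.2

Since both paths have the same order in A, the concentration cancels and S_{D/U} = k_D/k_U = (A_D/A_U)·exp[(E_U−E_D)/(RT)].
(E_U−E_D)/(RT) = (200−136)×10³/(8.314×472) = 64000/3924 = 16.31.
k_D/k_U = (5.56×10^5/6.58×10^11)·exp(16.31) = 8.450×10^-7 × 1.210×10^7 = 10.2.
Since E_D < E_U, lowering the temperature improves selectivity toward D.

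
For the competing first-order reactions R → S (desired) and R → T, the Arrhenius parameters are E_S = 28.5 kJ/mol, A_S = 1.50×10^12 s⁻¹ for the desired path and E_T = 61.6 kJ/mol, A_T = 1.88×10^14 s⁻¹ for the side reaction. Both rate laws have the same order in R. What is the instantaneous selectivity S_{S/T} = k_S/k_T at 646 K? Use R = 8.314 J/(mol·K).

k_S/k_T = (A_S/A_T)·exp[−(E_S−E_T)/(RT)] = (A_S/A_T)·exp[(E_T−E_S)/(RT)].
(E_T−E_S)/(RT) = (61.6−28.5)×10³/(8.314×646) = 33100/5371 = 6.163.
k_S/k_T = (1.50×10^12/1.88×10^14)·exp(6.163) = 0.007979 × 474.8 = 3.79.

3.79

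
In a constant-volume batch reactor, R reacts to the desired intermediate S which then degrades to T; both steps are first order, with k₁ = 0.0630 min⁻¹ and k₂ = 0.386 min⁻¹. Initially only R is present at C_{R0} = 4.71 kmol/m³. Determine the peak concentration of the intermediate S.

Evaluating C_S at t_opt = ln(k₂/k₁)/(k₂−k₁) gives C_{S,max}/C_{R0} = (k₁/k₂)^[k₂/(k₂−k₁)].
= (0.0630/0.386)^(0.386/(0.386−0.0630)) = (0.1632)^(1.195) = 0.1146.
C_{S,max} = 0.1146×4.71 = 0.540 kmol/m³.

0.540 kmol/m³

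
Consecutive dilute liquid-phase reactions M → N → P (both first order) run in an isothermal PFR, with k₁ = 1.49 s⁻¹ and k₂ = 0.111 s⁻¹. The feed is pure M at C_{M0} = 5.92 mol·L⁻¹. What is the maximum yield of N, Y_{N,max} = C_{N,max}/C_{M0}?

0.811

For a first-order series the maximum intermediate yield is C_{N,max}/C_{M0} = (k₁/k₂)^[k₂/(k₂−k₁)].
= (1.49/0.111)^(0.111/(0.111−1.49)) = (13.42)^(-0.08049) = 0.8114.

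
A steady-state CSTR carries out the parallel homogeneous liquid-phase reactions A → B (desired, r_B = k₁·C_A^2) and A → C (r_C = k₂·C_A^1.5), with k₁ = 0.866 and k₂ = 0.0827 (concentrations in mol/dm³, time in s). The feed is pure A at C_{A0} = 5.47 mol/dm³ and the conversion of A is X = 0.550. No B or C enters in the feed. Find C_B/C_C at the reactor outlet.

16.4

Exit C_A = C_{A0}(1−X) = 5.47×0.450 = 2.461 mol/dm³.
Rates in a CSTR are evaluated at the outlet concentration: r_B = 0.866×2.461^2 = 5.247, r_C = 0.0827×2.461^1.5 = 0.3194.
Overall selectivity = C_B/C_C = r_Bτ/(r_Cτ) = r_B/r_C = 16.4.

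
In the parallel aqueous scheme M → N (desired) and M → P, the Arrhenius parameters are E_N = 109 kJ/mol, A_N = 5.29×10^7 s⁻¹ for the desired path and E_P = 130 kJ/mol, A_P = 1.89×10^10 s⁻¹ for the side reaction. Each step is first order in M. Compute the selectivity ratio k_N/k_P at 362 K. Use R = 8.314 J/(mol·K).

Since both paths have the same order in M, the concentration cancels and S_{N/P} = k_N/k_P = (A_N/A_P)·exp[(E_P−E_N)/(RT)].
(E_P−E_N)/(RT) = (130−109)×10³/(8.314×362) = 21000/3010 = 6.978.
k_N/k_P = (5.29×10^7/1.89×10^10)·exp(6.978) = 0.002799 × 1072 = 3.00.

3.00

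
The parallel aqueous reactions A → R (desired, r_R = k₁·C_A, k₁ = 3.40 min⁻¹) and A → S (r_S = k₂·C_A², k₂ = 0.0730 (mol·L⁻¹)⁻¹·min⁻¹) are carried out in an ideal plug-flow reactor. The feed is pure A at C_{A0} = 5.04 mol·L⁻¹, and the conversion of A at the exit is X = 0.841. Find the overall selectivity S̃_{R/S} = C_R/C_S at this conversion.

C_A = C_{A0}(1−X) = 0.8014 mol·L⁻¹.
Along a PFR/batch, dC_R/dC_A = −r_R/(r_R+r_S) = −k₁/(k₁+k₂·C_A).
Integrating from C_{A0} to C_A: C_R = (3.40/0.0730)·ln[(3.40+0.0730·5.04)/(3.40+0.0730·0.801)] = 46.58·ln(3.768/3.458) = 3.991 mol·L⁻¹.
C_S = (C_{A0}−C_A)−C_R = 0.2477 mol·L⁻¹; S̃_{R/S} = 3.991/0.2477 = 16.1.

16.1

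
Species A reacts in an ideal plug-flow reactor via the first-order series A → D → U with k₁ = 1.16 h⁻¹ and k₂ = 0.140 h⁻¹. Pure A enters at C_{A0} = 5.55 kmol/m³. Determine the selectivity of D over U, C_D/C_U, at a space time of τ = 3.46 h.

2.25

For first-order series with pure A initially, C_D(τ) = k₁C_{A0}/(k₂−k₁)·(e^(−k₁τ) − e^(−k₂τ)).
e^(−k₁τ) = e^(−1.16×3.46) = e^(−4.014) = 0.01807; e^(−k₂τ) = e^(−0.4844) = 0.6161.
C_D = 1.16×5.55/(0.140−1.16) × (0.01807−0.6161) = (-6.312)×(-0.5980) = 3.774 kmol/m³.
C_A = C_{A0}e^(−k₁τ) = 0.1003 kmol/m³, so C_U = C_{A0}−C_A−C_D = 1.675 kmol/m³; C_D/C_U = 2.25.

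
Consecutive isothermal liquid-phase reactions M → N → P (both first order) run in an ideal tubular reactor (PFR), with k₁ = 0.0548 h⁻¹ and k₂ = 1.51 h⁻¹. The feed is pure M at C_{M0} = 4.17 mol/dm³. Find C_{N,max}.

0.134 mol/dm³

At the optimum, C_{N,max}/C_{M0} = (k₁/k₂)^[k₂/(k₂−k₁)].
= (0.0548/1.51)^(1.51/(1.51−0.0548)) = (0.03629)^(1.038) = 0.03203.
C_{N,max} = 0.03203×4.17 = 0.134 mol/dm³.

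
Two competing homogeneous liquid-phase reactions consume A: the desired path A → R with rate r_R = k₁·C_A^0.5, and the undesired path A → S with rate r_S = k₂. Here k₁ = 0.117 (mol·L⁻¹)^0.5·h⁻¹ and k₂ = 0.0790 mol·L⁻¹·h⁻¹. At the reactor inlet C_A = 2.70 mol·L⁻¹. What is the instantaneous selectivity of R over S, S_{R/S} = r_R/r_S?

2.43

S_{R/S} = r_R/r_S = (k₁·C_A^0.5)/(k₂) = (k₁/k₂)·C_A^0.5.
= (0.117×2.700^0.5) / (0.0790) = 0.1923/0.07900 = 2.43.
Since the desired path is higher order in A, keeping C_A high (PFR or concentrated feed) favours R.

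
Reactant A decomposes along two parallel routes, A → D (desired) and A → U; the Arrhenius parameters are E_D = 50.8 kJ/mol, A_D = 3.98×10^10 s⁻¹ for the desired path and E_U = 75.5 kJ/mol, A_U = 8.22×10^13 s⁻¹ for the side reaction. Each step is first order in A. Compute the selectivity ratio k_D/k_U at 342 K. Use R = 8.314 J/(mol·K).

2.87

With equal orders, S_{D/U} = k_D/k_U = (A_D/A_U)·exp[(E_U−E_D)/(RT)].
(E_U−E_D)/(RT) = (75.5−50.8)×10³/(8.314×342) = 24700/2843 = 8.687.
k_D/k_U = (3.98×10^10/8.22×10^13)·exp(8.687) = 4.842×10^-4 × 5924 = 2.87.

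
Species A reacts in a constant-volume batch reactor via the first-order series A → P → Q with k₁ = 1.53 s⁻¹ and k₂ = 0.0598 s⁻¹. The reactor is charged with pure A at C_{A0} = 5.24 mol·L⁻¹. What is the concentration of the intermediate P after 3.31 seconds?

4.44 mol·L⁻¹

The intermediate concentration in a first-order A→B→C sequence is C_P = k₁C_{A0}(e^(−k₁t) − e^(−k₂t))/(k₂−k₁).
e^(−k₁t) = e^(−1.53×3.31) = e^(−5.064) = 0.006318; e^(−k₂t) = e^(−0.1979) = 0.8204.
C_P = 1.53×5.24/(0.0598−1.53) × (0.006318−0.8204) = (-5.453)×(-0.8141) = 4.439 mol·L⁻¹.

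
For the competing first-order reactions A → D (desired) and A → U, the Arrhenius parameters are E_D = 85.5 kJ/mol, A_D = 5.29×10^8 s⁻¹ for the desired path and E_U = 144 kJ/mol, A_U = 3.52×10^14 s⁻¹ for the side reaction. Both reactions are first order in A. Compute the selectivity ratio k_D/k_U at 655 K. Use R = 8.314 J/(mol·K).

Since both paths have the same order in A, the concentration cancels and S_{D/U} = k_D/k_U = (A_D/A_U)·exp[(E_U−E_D)/(RT)].
(E_U−E_D)/(RT) = (144−85.5)×10³/(8.314×655) = 58500/5446 = 10.74.
k_D/k_U = (5.29×10^8/3.52×10^14)·exp(10.74) = 1.503×10^-6 × 46281 = 0.0696.
Since E_D < E_U, lowering the temperature improves selectivity toward D.

0.0696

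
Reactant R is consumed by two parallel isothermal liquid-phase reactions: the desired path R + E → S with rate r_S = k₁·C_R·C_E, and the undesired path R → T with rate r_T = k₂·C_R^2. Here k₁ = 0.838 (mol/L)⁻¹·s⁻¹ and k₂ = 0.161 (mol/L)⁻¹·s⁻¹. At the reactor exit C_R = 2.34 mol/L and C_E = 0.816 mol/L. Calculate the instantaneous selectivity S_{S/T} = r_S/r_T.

S_{S/T} = r_S/r_T = (k₁·C_R·C_E)/(k₂·C_R^2) = (k₁/k₂)·C_R⁻¹·C_E.
= (0.838×2.340×0.8160) / (0.161×2.340^2) = 1.600/0.8816 = 1.82.
The undesired path is higher order in R, so low C_R (CSTR or dilute feed) favours S.

1.82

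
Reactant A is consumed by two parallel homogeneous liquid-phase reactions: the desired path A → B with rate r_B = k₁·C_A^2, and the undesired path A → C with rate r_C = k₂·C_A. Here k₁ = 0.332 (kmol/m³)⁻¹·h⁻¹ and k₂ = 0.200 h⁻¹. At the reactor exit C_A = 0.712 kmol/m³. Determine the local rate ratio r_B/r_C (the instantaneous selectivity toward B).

S_{B/C} = r_B/r_C = (k₁·C_A^2)/(k₂·C_A) = (k₁/k₂)·C_A.
= (0.332×0.7120^2) / (0.200×0.7120) = 0.1683/0.1424 = 1.18.
Since the desired path is higher order in A, keeping C_A high (PFR or concentrated feed) favours B.

1.18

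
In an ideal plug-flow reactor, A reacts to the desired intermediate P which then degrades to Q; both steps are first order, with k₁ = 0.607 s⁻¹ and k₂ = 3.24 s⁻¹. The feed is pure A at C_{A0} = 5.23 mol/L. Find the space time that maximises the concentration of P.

The intermediate peaks when r₁ = r₂, i.e. k₁e^(−k₁τ) = k₂e^(−k₂τ), giving τ_opt = ln(k₂/k₁)/(k₂−k₁).
= ln(3.24/0.607)/(3.24−0.607) = ln(5.338)/2.633 = 1.675/2.633 = 0.636 s.

0.636 s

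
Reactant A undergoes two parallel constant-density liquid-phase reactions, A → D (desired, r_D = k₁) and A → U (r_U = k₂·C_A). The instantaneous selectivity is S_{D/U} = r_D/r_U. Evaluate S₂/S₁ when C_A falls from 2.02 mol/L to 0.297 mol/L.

6.80

S_{D/U} = (k₁/k₂)·C_A⁻¹, so S₂/S₁ = (C_{A,2}/C_{A,1})⁻¹.
= 2.02/0.297 = 6.80.
Selectivity toward D rises as C_A falls — low-concentration operation is favoured.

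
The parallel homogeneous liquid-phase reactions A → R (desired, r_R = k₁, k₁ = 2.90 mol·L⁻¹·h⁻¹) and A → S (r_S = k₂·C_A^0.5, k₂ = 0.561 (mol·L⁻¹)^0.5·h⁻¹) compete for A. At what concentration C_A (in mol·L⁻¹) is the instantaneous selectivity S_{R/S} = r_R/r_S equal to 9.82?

0.277 mol·L⁻¹

S_{R/S} = (k₁/k₂)·C_A^-0.5 ⇒ C_A = (S·k₂/k₁)^(-2).
= (9.82×0.561/2.90)^(-2) = (1.900)^(-2) = 0.277 mol·L⁻¹.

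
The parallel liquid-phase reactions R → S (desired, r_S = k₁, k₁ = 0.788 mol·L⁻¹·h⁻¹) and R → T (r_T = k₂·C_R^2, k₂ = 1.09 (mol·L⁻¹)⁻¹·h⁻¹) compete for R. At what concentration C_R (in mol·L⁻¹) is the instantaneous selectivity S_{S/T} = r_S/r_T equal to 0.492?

1.21 mol·L⁻¹

S_{S/T} = (k₁/k₂)·C_R^-2 ⇒ C_R = (S·k₂/k₁)^(-0.5).
= (0.492×1.09/0.788)^(-0.5) = (0.6806)^(-0.5) = 1.21 mol·L⁻¹.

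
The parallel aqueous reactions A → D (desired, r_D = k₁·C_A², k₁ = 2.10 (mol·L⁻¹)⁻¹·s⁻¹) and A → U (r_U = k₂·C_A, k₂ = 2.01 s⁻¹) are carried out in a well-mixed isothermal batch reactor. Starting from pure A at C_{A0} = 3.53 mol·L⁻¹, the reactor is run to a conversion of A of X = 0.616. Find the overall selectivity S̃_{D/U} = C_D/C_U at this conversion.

2.43

C_A = C_{A0}(1−X) = 1.356 mol·L⁻¹.
Along a PFR/batch, dC_U/dC_A = −r_U/(r_D+r_U) = −k₂/(k₂+k₁·C_A).
Integrating from C_{A0} to C_A: C_U = (2.01/2.10)·ln[(2.01+2.10·3.53)/(2.01+2.10·1.36)] = 0.9571·ln(9.423/4.857) = 0.6344 mol·L⁻¹.
Then C_D = (C_{A0}−C_A) − C_U = 2.174 − 0.6344 = 1.540 mol·L⁻¹.
S̃_{D/U} = C_D/C_U = 1.540/0.6344 = 2.43.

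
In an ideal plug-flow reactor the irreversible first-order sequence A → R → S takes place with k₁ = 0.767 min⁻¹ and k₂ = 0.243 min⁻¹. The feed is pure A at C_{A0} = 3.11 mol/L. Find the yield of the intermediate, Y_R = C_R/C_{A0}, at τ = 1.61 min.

For first-order series with pure A initially, C_R(τ) = k₁C_{A0}/(k₂−k₁)·(e^(−k₁τ) − e^(−k₂τ)).
e^(−k₁τ) = e^(−0.767×1.61) = e^(−1.235) = 0.2909; e^(−k₂τ) = e^(−0.3912) = 0.6762.
C_R = 0.767×3.11/(0.243−0.767) × (0.2909−0.6762) = (-4.552)×(-0.3854) = 1.754 mol/L.
Y_R = C_R/C_{A0} = 1.754/3.11 = 0.564.

0.564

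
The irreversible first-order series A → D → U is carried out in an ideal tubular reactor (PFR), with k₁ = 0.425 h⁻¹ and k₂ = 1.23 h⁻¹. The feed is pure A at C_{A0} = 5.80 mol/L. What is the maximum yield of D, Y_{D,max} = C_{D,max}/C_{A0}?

0.197

Evaluating C_D at τ_opt = ln(k₂/k₁)/(k₂−k₁) gives C_{D,max}/C_{A0} = (k₁/k₂)^[k₂/(k₂−k₁)].
= (0.425/1.23)^(1.23/(1.23−0.425)) = (0.3455)^(1.528) = 0.1972.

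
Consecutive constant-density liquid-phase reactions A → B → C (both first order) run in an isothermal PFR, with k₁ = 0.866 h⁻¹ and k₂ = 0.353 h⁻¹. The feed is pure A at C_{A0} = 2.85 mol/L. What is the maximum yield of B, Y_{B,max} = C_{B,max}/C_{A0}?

At the optimum, C_{B,max}/C_{A0} = (k₁/k₂)^[k₂/(k₂−k₁)].
= (0.866/0.353)^(0.353/(0.353−0.866)) = (2.453)^(-0.6881) = 0.5393.

0.539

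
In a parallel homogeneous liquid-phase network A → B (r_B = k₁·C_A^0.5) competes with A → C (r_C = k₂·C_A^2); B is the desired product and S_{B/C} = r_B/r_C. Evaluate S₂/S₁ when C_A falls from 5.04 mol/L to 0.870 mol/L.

13.9

S_{B/C} = (k₁/k₂)·C_A^-1.5, so S₂/S₁ = (C_{A,2}/C_{A,1})^-1.5.
= (0.870/5.04)^(-1.5) = (0.1726)^(-1.5) = 13.9.
Selectivity toward B rises as C_A falls — low-concentration operation is favoured.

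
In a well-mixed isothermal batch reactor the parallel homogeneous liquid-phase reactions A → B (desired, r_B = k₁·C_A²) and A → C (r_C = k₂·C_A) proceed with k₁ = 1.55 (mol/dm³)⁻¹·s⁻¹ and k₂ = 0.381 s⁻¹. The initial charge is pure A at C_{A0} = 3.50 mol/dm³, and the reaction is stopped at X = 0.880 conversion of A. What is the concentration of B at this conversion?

C_A = C_{A0}(1−X) = 0.4200 mol/dm³.
Along a PFR/batch, dC_C/dC_A = −r_C/(r_B+r_C) = −k₂/(k₂+k₁·C_A).
Integrating from C_{A0} to C_A: C_C = (0.381/1.55)·ln[(0.381+1.55·3.50)/(0.381+1.55·0.420)] = 0.2458·ln(5.806/1.032) = 0.4246 mol/dm³.
Then C_B = (C_{A0}−C_A) − C_C = 3.080 − 0.4246 = 2.655 mol/dm³.

2.66 mol/dm³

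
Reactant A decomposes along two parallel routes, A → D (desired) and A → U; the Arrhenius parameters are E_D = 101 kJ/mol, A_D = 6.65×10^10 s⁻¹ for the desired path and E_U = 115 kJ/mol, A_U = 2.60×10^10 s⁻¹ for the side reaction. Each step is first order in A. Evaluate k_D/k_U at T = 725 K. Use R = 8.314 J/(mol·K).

26.1

k_D/k_U = (A_D/A_U)·exp[−(E_D−E_U)/(RT)] = (A_D/A_U)·exp[(E_U−E_D)/(RT)].
(E_U−E_D)/(RT) = (115−101)×10³/(8.314×725) = 14000/6028 = 2.323.
k_D/k_U = (6.65×10^10/2.60×10^10)·exp(2.323) = 2.558 × 10.20 = 26.1.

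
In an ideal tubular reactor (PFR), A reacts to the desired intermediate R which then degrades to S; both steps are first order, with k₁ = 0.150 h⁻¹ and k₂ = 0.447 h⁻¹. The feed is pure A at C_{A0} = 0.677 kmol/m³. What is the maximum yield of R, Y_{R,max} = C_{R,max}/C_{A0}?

Evaluating C_R at τ_opt = ln(k₂/k₁)/(k₂−k₁) gives C_{R,max}/C_{A0} = (k₁/k₂)^[k₂/(k₂−k₁)].
= (0.150/0.447)^(0.447/(0.447−0.150)) = (0.3356)^(1.505) = 0.1933.

0.193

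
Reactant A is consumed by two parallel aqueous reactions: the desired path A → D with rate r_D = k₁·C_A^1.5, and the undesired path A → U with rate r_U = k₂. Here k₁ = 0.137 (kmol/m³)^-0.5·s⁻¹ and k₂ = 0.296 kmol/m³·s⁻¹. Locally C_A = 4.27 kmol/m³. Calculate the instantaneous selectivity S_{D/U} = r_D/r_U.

S_{D/U} = r_D/r_U = (k₁·C_A^1.5)/(k₂) = (k₁/k₂)·C_A^1.5.
= (0.137×4.270^1.5) / (0.296) = 1.209/0.2960 = 4.08.

4.08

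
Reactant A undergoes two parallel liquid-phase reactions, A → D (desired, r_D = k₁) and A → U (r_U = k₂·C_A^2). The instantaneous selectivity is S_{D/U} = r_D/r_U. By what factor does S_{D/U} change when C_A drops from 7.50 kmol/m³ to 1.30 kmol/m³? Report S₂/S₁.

33.3

S_{D/U} = (k₁/k₂)·C_A^-2, so S₂/S₁ = (C_{A,2}/C_{A,1})^-2.
= (1.30/7.50)^(-2) = (0.1733)^(-2) = 33.3.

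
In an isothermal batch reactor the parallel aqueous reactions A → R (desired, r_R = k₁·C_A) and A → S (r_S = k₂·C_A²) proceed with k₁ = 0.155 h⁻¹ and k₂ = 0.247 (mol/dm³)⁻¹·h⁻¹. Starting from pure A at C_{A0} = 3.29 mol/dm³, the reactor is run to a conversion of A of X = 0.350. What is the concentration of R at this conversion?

0.218 mol/dm³

C_A = C_{A0}(1−X) = 2.139 mol/dm³.
Along a PFR/batch, dC_R/dC_A = −r_R/(r_R+r_S) = −k₁/(k₁+k₂·C_A).
Integrating from C_{A0} to C_A: C_R = (0.155/0.247)·ln[(0.155+0.247·3.29)/(0.155+0.247·2.14)] = 0.6275·ln(0.9676/0.6832) = 0.2184 mol/dm³.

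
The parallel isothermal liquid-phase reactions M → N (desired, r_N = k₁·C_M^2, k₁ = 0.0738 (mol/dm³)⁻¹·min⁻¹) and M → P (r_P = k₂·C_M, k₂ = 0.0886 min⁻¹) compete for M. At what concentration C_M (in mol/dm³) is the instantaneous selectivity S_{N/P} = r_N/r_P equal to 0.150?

0.180 mol/dm³

S_{N/P} = (k₁/k₂)·C_M ⇒ C_M = S·k₂/k₁.
= 0.150×0.0886/0.0738 = 0.180 mol/dm³.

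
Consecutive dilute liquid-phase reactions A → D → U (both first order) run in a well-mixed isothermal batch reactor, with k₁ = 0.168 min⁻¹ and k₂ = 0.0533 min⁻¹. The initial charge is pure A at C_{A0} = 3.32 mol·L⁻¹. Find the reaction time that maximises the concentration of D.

10.0 min

Setting dC_D/dt = 0 gives t_opt = ln(k₂/k₁)/(k₂−k₁).
= ln(0.0533/0.168)/(0.0533−0.168) = ln(0.3173)/-0.1147 = -1.148/-0.1147 = 10.0 min.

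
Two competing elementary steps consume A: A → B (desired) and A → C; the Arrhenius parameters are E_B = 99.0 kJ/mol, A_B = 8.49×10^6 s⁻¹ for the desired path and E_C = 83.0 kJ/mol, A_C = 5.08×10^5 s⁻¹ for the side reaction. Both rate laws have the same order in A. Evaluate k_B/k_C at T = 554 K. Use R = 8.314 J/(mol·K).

0.518

Since both paths have the same order in A, the concentration cancels and S_{B/C} = k_B/k_C = (A_B/A_C)·exp[(E_C−E_B)/(RT)].
(E_C−E_B)/(RT) = (83.0−99.0)×10³/(8.314×554) = -16000/4606 = -3.474.
k_B/k_C = (8.49×10^6/5.08×10^5)·exp(-3.474) = 16.71 × 0.03100 = 0.518.
Since E_B > E_C, raising the temperature improves selectivity toward B.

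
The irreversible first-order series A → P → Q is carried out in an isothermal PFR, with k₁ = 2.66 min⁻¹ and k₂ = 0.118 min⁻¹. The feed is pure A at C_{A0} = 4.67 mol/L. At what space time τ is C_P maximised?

1.23 min

For first-order series the maximum of C_P occurs at τ_opt = ln(k₂/k₁)/(k₂−k₁).
= ln(0.118/2.66)/(0.118−2.66) = ln(0.04436)/-2.542 = -3.115/-2.542 = 1.23 min.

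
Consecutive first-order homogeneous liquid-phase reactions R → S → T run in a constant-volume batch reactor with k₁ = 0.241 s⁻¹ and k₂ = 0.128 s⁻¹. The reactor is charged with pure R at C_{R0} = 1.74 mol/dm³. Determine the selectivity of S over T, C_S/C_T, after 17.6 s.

For first-order series with pure R initially, C_S(t) = k₁C_{R0}/(k₂−k₁)·(e^(−k₁t) − e^(−k₂t)).
e^(−k₁t) = e^(−0.241×17.6) = e^(−4.242) = 0.01438; e^(−k₂t) = e^(−2.253) = 0.1051.
C_S = 0.241×1.74/(0.128−0.241) × (0.01438−0.1051) = (-3.711)×(-0.09072) = 0.3367 mol/dm³.
C_R = C_{R0}e^(−k₁t) = 0.02503 mol/dm³, so C_T = C_{R0}−C_R−C_S = 1.378 mol/dm³; C_S/C_T = 0.244.

0.244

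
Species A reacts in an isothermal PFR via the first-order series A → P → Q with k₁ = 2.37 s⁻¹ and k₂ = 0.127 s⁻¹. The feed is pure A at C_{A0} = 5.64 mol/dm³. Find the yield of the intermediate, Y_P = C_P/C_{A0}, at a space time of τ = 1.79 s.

The intermediate concentration in a first-order A→B→C sequence is C_P = k₁C_{A0}(e^(−k₁τ) − e^(−k₂τ))/(k₂−k₁).
e^(−k₁τ) = e^(−2.37×1.79) = e^(−4.242) = 0.01437; e^(−k₂τ) = e^(−0.2273) = 0.7967.
C_P = 2.37×5.64/(0.127−2.37) × (0.01437−0.7967) = (-5.959)×(-0.7823) = 4.662 mol/dm³.
Y_P = C_P/C_{A0} = 4.662/5.64 = 0.827.

0.827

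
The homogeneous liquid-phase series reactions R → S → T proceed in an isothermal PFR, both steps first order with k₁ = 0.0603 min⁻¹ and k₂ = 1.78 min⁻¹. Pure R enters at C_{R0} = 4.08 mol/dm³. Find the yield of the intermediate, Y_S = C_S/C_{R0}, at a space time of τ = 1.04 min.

The intermediate concentration in a first-order A→B→C sequence is C_S = k₁C_{R0}(e^(−k₁τ) − e^(−k₂τ))/(k₂−k₁).
e^(−k₁τ) = e^(−0.0603×1.04) = e^(−0.06271) = 0.9392; e^(−k₂τ) = e^(−1.851) = 0.1570.
C_S = 0.0603×4.08/(1.78−0.0603) × (0.9392−0.1570) = 0.1431×0.7822 = 0.1119 mol/dm³.
Y_S = C_S/C_{R0} = 0.1119/4.08 = 0.0274.

0.0274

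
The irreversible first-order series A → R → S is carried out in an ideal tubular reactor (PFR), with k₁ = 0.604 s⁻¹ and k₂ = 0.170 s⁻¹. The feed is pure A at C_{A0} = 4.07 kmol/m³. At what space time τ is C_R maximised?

Setting dC_R/dτ = 0 gives τ_opt = ln(k₂/k₁)/(k₂−k₁).
= ln(0.170/0.604)/(0.170−0.604) = ln(0.2815)/-0.4340 = -1.268/-0.4340 = 2.92 s.

2.92 s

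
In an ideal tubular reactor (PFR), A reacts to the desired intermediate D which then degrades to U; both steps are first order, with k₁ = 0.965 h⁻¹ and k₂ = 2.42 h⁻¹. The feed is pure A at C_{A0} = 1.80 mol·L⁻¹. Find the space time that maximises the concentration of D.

For first-order series the maximum of C_D occurs at τ_opt = ln(k₂/k₁)/(k₂−k₁).
= ln(2.42/0.965)/(2.42−0.965) = ln(2.508)/1.455 = 0.9194/1.455 = 0.632 h.

0.632 h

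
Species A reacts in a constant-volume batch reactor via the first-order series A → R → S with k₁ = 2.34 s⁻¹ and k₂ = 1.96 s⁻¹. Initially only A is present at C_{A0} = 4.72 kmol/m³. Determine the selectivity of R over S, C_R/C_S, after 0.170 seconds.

5.29

The intermediate concentration in a first-order A→B→C sequence is C_R = k₁C_{A0}(e^(−k₁t) − e^(−k₂t))/(k₂−k₁).
e^(−k₁t) = e^(−2.34×0.170) = e^(−0.3978) = 0.6718; e^(−k₂t) = e^(−0.3332) = 0.7166.
C_R = 2.34×4.72/(1.96−2.34) × (0.6718−0.7166) = (-29.07)×(-0.04483) = 1.303 kmol/m³.
C_A = C_{A0}e^(−k₁t) = 3.171 kmol/m³, so C_S = C_{A0}−C_A−C_R = 0.2461 kmol/m³; C_R/C_S = 5.29.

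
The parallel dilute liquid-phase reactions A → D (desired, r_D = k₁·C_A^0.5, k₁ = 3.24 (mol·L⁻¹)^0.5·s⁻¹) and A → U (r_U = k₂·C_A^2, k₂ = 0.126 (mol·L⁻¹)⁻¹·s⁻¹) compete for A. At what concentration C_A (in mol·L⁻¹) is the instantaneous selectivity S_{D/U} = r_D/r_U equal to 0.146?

S_{D/U} = (k₁/k₂)·C_A^-1.5 ⇒ C_A = (S·k₂/k₁)^(1/(-1.5)).
= (0.146×0.126/3.24)^(-0.6667) = (0.005678)^(-0.6667) = 31.4 mol·L⁻¹.

31.4 mol·L⁻¹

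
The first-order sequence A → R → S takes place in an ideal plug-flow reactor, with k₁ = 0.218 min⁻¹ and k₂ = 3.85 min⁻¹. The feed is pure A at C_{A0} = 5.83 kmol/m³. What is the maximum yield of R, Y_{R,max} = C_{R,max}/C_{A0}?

For a first-order series the maximum intermediate yield is C_{R,max}/C_{A0} = (k₁/k₂)^[k₂/(k₂−k₁)].
= (0.218/3.85)^(3.85/(3.85−0.218)) = (0.05662)^(1.060) = 0.04766.

0.0477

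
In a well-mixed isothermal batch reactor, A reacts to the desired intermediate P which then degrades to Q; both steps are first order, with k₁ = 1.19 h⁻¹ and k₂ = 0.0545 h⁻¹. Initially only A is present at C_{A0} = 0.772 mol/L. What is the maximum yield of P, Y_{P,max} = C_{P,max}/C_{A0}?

0.862

For a first-order series the maximum intermediate yield is C_{P,max}/C_{A0} = (k₁/k₂)^[k₂/(k₂−k₁)].
= (1.19/0.0545)^(0.0545/(0.0545−1.19)) = (21.83)^(-0.04800) = 0.8624.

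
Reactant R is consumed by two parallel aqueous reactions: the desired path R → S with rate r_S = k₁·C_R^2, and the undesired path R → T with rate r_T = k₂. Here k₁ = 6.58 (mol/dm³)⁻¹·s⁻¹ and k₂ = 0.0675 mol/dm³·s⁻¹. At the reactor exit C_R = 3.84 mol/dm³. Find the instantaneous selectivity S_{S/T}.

S_{S/T} = r_S/r_T = (k₁·C_R^2)/(k₂) = (k₁/k₂)·C_R^2.
= (6.58×3.840^2) / (0.0675) = 97.03/0.06750 = 1437.
Since the desired path is higher order in R, keeping C_R high (PFR or concentrated feed) favours S.

1437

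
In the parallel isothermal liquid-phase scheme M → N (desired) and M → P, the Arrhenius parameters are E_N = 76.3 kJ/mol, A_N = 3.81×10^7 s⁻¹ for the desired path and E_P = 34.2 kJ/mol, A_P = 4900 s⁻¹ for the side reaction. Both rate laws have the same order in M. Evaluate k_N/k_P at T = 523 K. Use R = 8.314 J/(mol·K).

0.485

Since both paths have the same order in M, the concentration cancels and S_{N/P} = k_N/k_P = (A_N/A_P)·exp[(E_P−E_N)/(RT)].
(E_P−E_N)/(RT) = (34.2−76.3)×10³/(8.314×523) = -42100/4348 = -9.682.
k_N/k_P = (3.81×10^7/4900)·exp(-9.682) = 7776 × 6.239×10^-5 = 0.485.
Since E_N > E_P, raising the temperature improves selectivity toward N.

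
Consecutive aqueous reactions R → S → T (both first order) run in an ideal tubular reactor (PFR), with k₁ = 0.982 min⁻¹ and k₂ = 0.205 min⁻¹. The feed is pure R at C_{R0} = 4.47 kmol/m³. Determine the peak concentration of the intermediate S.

For a first-order series the maximum intermediate yield is C_{S,max}/C_{R0} = (k₁/k₂)^[k₂/(k₂−k₁)].
= (0.982/0.205)^(0.205/(0.205−0.982)) = (4.790)^(-0.2638) = 0.6615.
C_{S,max} = 0.6615×4.47 = 2.96 kmol/m³.

2.96 kmol/m³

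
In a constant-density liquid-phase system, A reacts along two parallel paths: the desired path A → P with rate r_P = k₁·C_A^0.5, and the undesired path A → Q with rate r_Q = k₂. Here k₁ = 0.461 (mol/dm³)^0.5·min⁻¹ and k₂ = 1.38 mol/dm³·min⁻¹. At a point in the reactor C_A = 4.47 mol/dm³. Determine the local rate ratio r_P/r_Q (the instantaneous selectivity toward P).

0.706

S_{P/Q} = r_P/r_Q = (k₁·C_A^0.5)/(k₂) = (k₁/k₂)·C_A^0.5.
= (0.461×4.470^0.5) / (1.38) = 0.9747/1.380 = 0.706.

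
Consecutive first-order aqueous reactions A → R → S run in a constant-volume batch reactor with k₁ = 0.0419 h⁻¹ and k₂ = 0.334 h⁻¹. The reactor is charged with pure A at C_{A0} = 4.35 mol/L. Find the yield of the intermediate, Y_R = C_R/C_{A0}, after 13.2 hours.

0.0808

The intermediate concentration in a first-order A→B→C sequence is C_R = k₁C_{A0}(e^(−k₁t) − e^(−k₂t))/(k₂−k₁).
e^(−k₁t) = e^(−0.0419×13.2) = e^(−0.5531) = 0.5752; e^(−k₂t) = e^(−4.409) = 0.01217.
C_R = 0.0419×4.35/(0.334−0.0419) × (0.5752−0.01217) = 0.6240×0.5630 = 0.3513 mol/L.
Y_R = C_R/C_{A0} = 0.3513/4.35 = 0.0808.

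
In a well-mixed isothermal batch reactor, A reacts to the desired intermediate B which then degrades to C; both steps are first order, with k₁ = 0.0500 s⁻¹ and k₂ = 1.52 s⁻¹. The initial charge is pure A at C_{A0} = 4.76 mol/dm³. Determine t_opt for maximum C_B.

2.32 s

For first-order series the maximum of C_B occurs at t_opt = ln(k₂/k₁)/(k₂−k₁).
= ln(1.52/0.0500)/(1.52−0.0500) = ln(30.40)/1.470 = 3.414/1.470 = 2.32 s.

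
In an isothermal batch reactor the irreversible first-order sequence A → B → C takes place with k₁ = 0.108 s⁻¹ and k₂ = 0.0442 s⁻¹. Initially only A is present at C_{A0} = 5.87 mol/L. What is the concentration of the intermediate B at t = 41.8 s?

For first-order series with pure A initially, C_B(t) = k₁C_{A0}/(k₂−k₁)·(e^(−k₁t) − e^(−k₂t)).
e^(−k₁t) = e^(−0.108×41.8) = e^(−4.514) = 0.01095; e^(−k₂t) = e^(−1.848) = 0.1576.
C_B = 0.108×5.87/(0.0442−0.108) × (0.01095−0.1576) = (-9.937)×(-0.1467) = 1.457 mol/L.

1.46 mol/L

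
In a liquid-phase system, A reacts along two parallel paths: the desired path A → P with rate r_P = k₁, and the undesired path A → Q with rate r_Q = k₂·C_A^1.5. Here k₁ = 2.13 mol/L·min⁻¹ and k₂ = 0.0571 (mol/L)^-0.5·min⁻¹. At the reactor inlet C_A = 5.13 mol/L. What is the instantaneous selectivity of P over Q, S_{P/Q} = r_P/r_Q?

3.21

S_{P/Q} = r_P/r_Q = (k₁)/(k₂·C_A^1.5) = (k₁/k₂)·C_A^-1.5.
= (2.13) / (0.0571×5.130^1.5) = 2.130/0.6635 = 3.21.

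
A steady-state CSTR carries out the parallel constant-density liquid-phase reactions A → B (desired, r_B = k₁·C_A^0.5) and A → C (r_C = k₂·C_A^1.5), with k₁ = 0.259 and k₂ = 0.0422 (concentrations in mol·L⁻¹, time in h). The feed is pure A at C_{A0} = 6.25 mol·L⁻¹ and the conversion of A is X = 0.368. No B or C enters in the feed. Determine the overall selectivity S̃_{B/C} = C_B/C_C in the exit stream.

1.55

Exit C_A = C_{A0}(1−X) = 6.25×0.632 = 3.950 mol·L⁻¹.
In a CSTR the entire volume is at exit conditions, so r_B = 0.259×3.950^0.5 = 0.5148 and r_C = 0.0422×3.950^1.5 = 0.3313.
Overall selectivity = C_B/C_C = r_Bτ/(r_Cτ) = r_B/r_C = 1.55.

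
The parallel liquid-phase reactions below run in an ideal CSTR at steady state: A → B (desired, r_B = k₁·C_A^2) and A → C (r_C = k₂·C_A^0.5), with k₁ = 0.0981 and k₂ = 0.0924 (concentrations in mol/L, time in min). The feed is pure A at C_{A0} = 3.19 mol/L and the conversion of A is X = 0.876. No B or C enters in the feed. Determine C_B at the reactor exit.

0.584 mol/L

Exit C_A = C_{A0}(1−X) = 3.19×0.124 = 0.3956 mol/L.
A CSTR operates uniformly at the exit composition, giving r_B = 0.01535 and r_C = 0.05811 (each k·C_A^n at C_A = 0.3956).
Fraction of consumed A going to B: r_B/(r_B+r_C) = 0.2089.
C_B = 0.2089·C_{A0}·X = 0.2089×3.19×0.876 = 0.584 mol/L.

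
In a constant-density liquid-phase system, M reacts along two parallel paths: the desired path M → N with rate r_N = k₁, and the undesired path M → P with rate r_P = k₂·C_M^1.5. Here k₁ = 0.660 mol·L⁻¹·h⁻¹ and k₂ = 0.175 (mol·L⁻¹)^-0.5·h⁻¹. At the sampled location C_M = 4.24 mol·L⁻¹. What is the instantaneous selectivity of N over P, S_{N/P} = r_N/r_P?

S_{N/P} = r_N/r_P = (k₁)/(k₂·C_M^1.5) = (k₁/k₂)·C_M^-1.5.
= (0.660) / (0.175×4.240^1.5) = 0.6600/1.528 = 0.432.
The undesired path is higher order in M, so low C_M (CSTR or dilute feed) favours N.

0.432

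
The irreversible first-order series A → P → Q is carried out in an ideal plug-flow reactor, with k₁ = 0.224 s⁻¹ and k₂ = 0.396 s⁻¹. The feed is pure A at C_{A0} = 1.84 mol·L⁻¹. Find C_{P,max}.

At the optimum, C_{P,max}/C_{A0} = (k₁/k₂)^[k₂/(k₂−k₁)].
= (0.224/0.396)^(0.396/(0.396−0.224)) = (0.5657)^(2.302) = 0.2693.
C_{P,max} = 0.2693×1.84 = 0.496 mol·L⁻¹.

0.496 mol·L⁻¹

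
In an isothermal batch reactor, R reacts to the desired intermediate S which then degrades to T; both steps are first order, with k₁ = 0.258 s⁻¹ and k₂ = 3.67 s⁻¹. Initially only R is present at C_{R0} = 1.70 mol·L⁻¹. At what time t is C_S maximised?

0.778 s

The intermediate peaks when r₁ = r₂, i.e. k₁e^(−k₁t) = k₂e^(−k₂t), giving t_opt = ln(k₂/k₁)/(k₂−k₁).
= ln(3.67/0.258)/(3.67−0.258) = ln(14.22)/3.412 = 2.655/3.412 = 0.778 s.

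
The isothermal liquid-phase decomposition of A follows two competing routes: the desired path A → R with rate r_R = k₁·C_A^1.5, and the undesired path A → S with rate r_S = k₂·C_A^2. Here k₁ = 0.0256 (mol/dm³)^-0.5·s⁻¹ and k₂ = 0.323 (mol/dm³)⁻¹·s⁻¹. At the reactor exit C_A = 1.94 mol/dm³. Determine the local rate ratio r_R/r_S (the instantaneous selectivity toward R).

S_{R/S} = r_R/r_S = (k₁·C_A^1.5)/(k₂·C_A^2) = (k₁/k₂)·C_A^-0.5.
= (0.0256×1.940^1.5) / (0.323×1.940^2) = 0.06917/1.216 = 0.0569.

0.0569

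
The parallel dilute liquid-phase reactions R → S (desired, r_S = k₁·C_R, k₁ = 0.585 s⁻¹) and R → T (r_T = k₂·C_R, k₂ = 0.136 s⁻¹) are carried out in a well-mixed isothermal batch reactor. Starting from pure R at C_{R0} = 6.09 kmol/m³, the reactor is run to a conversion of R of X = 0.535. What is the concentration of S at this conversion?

2.64 kmol/m³

C_R = C_{R0}(1−X) = 2.832 kmol/m³.
Both paths are first order in R, so the instantaneous fraction to S is constant: dC_S/d(−C_R) = k₁/(k₁+k₂) = 0.8114.
C_S = 0.8114·(C_{R0}−C_R) = 0.8114×3.258 = 2.64 kmol/m³.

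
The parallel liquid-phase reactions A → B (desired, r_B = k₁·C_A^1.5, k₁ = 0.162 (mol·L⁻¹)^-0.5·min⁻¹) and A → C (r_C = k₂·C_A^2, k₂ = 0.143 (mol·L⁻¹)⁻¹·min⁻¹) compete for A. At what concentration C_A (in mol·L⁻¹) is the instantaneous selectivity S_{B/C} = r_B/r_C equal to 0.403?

S_{B/C} = (k₁/k₂)·C_A^-0.5 ⇒ C_A = (S·k₂/k₁)^(-2).
= (0.403×0.143/0.162)^(-2) = (0.3557)^(-2) = 7.90 mol·L⁻¹.

7.90 mol·L⁻¹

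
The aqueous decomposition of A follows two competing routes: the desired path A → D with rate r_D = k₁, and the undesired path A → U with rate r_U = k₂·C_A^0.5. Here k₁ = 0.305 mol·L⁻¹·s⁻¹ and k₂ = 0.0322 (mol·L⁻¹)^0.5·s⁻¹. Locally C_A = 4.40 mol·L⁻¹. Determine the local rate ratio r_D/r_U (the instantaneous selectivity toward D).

4.52

S_{D/U} = r_D/r_U = (k₁)/(k₂·C_A^0.5) = (k₁/k₂)·C_A^-0.5.
= (0.305) / (0.0322×4.400^0.5) = 0.3050/0.06754 = 4.52.
The undesired path is higher order in A, so low C_A (CSTR or dilute feed) favours D.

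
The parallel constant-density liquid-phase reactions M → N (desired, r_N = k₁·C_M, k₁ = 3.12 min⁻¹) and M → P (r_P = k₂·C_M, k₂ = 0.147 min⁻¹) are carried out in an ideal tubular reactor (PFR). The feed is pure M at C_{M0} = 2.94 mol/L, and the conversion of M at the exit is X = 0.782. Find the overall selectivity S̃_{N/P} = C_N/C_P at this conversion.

C_M = C_{M0}(1−X) = 0.6409 mol/L.
Both paths are first order in M, so the instantaneous fraction to N is constant: dC_N/d(−C_M) = k₁/(k₁+k₂) = 0.9550.
C_N = 0.9550·(C_{M0}−C_M) = 0.9550×2.299 = 2.20 mol/L.
C_P = (C_{M0}−C_M)−C_N = 0.1034 mol/L; S̃_{N/P} = 2.196/0.1034 = 21.2.

21.2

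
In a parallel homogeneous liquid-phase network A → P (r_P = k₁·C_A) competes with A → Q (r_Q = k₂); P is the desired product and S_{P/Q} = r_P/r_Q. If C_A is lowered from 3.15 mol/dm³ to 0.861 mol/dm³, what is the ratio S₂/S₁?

S_{P/Q} = (k₁/k₂)·C_A, so S₂/S₁ = (C_{A,2}/C_{A,1}).
= 0.861/3.15 = 0.273.
Selectivity toward P falls as C_A falls — high-concentration operation is favoured.

0.273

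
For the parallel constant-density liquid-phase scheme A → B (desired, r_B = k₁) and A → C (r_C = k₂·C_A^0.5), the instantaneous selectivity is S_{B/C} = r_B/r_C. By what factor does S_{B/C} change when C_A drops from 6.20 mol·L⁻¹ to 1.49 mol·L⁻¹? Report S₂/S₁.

2.04

S_{B/C} = (k₁/k₂)·C_A^-0.5, so S₂/S₁ = (C_{A,2}/C_{A,1})^-0.5.
= (1.49/6.20)^(-0.5) = (0.2403)^(-0.5) = 2.04.
Selectivity toward B rises as C_A falls — low-concentration operation is favoured.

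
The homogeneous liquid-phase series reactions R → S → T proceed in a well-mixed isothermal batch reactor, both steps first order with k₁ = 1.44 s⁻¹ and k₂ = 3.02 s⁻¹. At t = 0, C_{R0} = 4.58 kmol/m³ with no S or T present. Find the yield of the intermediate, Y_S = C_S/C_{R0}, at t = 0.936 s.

Solving the coupled first-order balances gives C_S(t) = [k₁/(k₂−k₁)]·C_{R0}·(e^(−k₁t) − e^(−k₂t)).
e^(−k₁t) = e^(−1.44×0.936) = e^(−1.348) = 0.2598; e^(−k₂t) = e^(−2.827) = 0.05921.
C_S = 1.44×4.58/(3.02−1.44) × (0.2598−0.05921) = 4.174×0.2006 = 0.8373 kmol/m³.
Y_S = C_S/C_{R0} = 0.8373/4.58 = 0.183.

0.183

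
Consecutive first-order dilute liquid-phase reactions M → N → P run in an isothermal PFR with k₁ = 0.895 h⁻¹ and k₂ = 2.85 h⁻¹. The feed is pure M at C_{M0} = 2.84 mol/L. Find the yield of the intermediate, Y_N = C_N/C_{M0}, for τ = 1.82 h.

For first-order series with pure M initially, C_N(τ) = k₁C_{M0}/(k₂−k₁)·(e^(−k₁τ) − e^(−k₂τ)).
e^(−k₁τ) = e^(−0.895×1.82) = e^(−1.629) = 0.1961; e^(−k₂τ) = e^(−5.187) = 0.005589.
C_N = 0.895×2.84/(2.85−0.895) × (0.1961−0.005589) = 1.300×0.1906 = 0.2478 mol/L.
Y_N = C_N/C_{M0} = 0.2478/2.84 = 0.0872.

0.0872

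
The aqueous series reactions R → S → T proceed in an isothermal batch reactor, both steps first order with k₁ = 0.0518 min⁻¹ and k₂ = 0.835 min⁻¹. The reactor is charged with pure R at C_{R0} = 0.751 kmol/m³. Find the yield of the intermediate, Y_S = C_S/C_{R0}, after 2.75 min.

For first-order series with pure R initially, C_S(t) = k₁C_{R0}/(k₂−k₁)·(e^(−k₁t) − e^(−k₂t)).
e^(−k₁t) = e^(−0.0518×2.75) = e^(−0.1424) = 0.8672; e^(−k₂t) = e^(−2.296) = 0.1006.
C_S = 0.0518×0.751/(0.835−0.0518) × (0.8672−0.1006) = 0.04967×0.7666 = 0.03808 kmol/m³.
Y_S = C_S/C_{R0} = 0.03808/0.751 = 0.0507.

0.0507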